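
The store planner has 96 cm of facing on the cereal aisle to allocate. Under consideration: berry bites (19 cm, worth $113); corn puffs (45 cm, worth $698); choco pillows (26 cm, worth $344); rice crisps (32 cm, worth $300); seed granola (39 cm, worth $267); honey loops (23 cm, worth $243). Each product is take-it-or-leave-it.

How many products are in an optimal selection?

3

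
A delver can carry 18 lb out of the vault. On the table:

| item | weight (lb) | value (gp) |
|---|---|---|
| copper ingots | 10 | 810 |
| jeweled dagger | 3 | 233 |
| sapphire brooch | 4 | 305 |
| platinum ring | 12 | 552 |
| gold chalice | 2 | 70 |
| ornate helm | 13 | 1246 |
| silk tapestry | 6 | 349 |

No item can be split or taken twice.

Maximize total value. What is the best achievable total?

1551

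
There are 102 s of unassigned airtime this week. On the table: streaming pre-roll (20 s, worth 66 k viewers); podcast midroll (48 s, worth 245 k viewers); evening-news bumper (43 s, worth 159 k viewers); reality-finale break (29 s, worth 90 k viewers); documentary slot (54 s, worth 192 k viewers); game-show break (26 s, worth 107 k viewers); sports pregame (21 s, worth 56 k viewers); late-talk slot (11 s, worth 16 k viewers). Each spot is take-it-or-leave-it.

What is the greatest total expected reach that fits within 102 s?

A density-first pass picks streaming pre-roll + podcast midroll + game-show break — 418 at 94 s.
Replace streaming pre-roll and game-show break with documentary slot: the trade gains 19 net, giving 437 at 102 s.
Next best is podcast midroll + evening-news bumper + late-talk slot at 420 (102 s) — short by 17.

437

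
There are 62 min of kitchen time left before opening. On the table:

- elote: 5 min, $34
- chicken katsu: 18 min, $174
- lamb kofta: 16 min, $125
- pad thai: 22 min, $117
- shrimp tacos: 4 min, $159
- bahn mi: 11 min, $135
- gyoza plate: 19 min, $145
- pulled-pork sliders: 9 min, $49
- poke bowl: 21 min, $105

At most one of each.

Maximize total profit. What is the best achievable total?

Density check — shrimp tacos 39.75, bahn mi 12.27, chicken katsu 9.67, lamb kofta 7.81 are the best per min.
The ratio heuristic lands on elote + chicken katsu + lamb kofta + shrimp tacos + bahn mi (627) but leaves 8 min idle.
Dropping elote and lamb kofta frees 21 min; slotting in gyoza plate + pulled-pork sliders (28 min) lifts the total to 662 at 61 min.

662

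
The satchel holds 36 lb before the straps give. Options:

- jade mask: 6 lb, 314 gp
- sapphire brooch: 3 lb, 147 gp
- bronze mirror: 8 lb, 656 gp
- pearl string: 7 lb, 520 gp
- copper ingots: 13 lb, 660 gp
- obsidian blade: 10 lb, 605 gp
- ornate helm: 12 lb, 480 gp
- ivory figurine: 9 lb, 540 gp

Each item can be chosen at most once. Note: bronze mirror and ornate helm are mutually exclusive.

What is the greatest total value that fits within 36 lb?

Taking bronze mirror + pearl string + obsidian blade + ivory figurine: 34 lb used, 2321 in value.
No other feasible combination exceeds 2321.

2321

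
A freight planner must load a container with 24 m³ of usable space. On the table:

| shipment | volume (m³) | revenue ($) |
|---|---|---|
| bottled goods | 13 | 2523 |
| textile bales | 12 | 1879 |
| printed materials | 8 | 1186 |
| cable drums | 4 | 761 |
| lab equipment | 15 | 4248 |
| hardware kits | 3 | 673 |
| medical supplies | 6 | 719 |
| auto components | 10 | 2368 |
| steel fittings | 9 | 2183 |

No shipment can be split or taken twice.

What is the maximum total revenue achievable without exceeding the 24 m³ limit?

6431

Best packing: lab equipment + steel fittings — 24 m³, 6431 total.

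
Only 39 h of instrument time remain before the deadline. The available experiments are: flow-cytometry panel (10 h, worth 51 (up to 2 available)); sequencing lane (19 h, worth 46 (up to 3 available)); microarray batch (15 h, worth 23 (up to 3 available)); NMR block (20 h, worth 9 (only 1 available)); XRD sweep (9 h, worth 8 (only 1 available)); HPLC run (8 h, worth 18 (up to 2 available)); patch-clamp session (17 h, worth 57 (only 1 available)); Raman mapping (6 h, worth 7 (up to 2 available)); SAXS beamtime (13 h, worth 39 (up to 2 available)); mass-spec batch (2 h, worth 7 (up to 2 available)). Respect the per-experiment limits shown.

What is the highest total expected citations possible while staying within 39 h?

166

By expected citations per h: flow-cytometry panel 5.10, mass-spec batch 3.50, patch-clamp session 3.35 lead.
A density-first pass picks 2×flow-cytometry panel + SAXS beamtime + 2×mass-spec batch — 155 at 37 h.
Dropping SAXS beamtime and mass-spec batch frees 15 h; slotting in patch-clamp session (17 h) lifts the total to 166 at 39 h.
No other feasible combination exceeds 166.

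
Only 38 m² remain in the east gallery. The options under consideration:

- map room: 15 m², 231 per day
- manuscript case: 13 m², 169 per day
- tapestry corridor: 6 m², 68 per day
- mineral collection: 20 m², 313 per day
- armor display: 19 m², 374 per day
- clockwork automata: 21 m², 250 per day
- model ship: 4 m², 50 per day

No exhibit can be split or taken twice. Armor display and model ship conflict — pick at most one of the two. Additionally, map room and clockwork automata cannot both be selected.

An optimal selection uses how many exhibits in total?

Optimal total is 611.
One optimal bundle: manuscript case + tapestry corridor + armor display (38 m²).
Every optimal selection uses 3 exhibits.

3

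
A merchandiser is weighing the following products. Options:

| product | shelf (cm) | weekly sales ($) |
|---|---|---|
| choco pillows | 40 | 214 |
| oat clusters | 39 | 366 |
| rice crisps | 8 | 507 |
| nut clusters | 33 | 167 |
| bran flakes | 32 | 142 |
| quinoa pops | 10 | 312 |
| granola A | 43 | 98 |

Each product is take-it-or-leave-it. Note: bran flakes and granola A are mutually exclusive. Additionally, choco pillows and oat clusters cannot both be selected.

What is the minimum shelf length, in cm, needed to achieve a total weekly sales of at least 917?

50

Need the lightest bundle worth ≥ 917.
Taking rice crisps + bran flakes + quinoa pops gives 961 (≥ 917) for 50 cm.
Below 50 cm the best achievable stays under 917.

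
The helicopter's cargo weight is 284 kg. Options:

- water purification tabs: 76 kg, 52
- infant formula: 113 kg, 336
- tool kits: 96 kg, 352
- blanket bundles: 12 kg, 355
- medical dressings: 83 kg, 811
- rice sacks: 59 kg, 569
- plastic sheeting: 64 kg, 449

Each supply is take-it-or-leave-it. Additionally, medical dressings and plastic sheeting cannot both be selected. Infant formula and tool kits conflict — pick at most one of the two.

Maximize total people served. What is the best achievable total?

2087

Tool kits + blanket bundles + medical dressings + rice sacks uses 250 of the 284 kg and totals 2087.
An exhaustive check of the 128 subsets confirms 2087.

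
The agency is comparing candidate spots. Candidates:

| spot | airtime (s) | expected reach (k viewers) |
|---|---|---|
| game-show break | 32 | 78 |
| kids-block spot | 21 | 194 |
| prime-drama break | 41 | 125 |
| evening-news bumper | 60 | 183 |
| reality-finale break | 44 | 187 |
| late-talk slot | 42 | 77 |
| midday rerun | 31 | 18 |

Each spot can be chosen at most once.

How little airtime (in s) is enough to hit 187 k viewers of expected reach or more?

Look for the lowest-airtime combination reaching 187.
Taking kids-block spot gives 194 (≥ 187) for 21 s.
No combination under 21 s hits 187.

21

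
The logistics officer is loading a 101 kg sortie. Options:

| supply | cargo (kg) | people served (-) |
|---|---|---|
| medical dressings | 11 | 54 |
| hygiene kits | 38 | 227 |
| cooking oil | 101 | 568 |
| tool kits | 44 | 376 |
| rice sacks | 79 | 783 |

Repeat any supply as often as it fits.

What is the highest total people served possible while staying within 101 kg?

Taking 2×medical dressings + rice sacks: 101 kg used, 891 in people served.
Every other selection either busts 101 kg or fails to beat 891.

891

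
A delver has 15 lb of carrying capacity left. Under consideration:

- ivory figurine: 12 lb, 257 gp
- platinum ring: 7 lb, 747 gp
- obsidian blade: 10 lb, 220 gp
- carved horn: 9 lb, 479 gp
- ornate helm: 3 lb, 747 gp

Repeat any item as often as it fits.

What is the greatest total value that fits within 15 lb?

Density check — ornate helm 249.00, platinum ring 106.71, carved horn 53.22, obsidian blade 22.00 are the best per lb.
Taking 5×ornate helm: 15 lb used, 3735 in value.
No other feasible combination exceeds 3735.

3735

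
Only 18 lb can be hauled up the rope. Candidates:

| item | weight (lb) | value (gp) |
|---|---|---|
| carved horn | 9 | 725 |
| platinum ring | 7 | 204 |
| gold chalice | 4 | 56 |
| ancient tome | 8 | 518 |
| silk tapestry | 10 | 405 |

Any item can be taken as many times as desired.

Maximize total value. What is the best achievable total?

The ratio ordering already packs tightly: 2×carved horn, 18 lb, 1450.
That's the maximum — no swap from here does better than 1450.

1450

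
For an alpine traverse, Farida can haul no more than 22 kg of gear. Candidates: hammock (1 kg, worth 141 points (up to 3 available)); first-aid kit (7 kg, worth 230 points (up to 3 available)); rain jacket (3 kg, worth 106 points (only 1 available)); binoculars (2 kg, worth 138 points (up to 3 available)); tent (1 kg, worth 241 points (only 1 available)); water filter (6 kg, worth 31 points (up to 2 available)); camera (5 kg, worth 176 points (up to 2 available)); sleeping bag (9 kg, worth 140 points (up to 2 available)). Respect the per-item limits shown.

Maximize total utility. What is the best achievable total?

1484

Taking the top-ratio items first gives 3×hammock + rain jacket + 3×binoculars + tent + camera for 1360 (18 kg).
Replace rain jacket with first-aid kit: the trade gains 124 net, giving 1484 at 22 kg.
That's the maximum — no swap from here does better than 1484.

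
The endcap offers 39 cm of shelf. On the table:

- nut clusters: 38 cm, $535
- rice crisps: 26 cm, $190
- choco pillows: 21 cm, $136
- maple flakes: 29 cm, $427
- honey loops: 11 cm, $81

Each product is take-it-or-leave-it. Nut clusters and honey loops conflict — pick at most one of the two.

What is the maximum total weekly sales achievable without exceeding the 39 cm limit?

By weekly sales per cm: maple flakes 14.72, nut clusters 14.08, honey loops 7.36 lead.
The ratio heuristic lands on maple flakes (427) but leaves 10 cm idle.
Dropping maple flakes frees 29 cm; slotting in nut clusters (38 cm) lifts the total to 535 at 38 cm.
The closest alternative, maple flakes, reaches only 427.

535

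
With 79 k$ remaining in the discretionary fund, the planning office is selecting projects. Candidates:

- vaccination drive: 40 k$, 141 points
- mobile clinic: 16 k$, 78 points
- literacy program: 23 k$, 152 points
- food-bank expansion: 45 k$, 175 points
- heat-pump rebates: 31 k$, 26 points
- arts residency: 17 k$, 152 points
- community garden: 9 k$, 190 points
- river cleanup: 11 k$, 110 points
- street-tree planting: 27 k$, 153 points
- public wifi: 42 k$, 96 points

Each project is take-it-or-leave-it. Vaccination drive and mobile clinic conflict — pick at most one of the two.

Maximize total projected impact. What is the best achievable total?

682

By projected impact per k$: community garden 21.11, river cleanup 10.00, arts residency 8.94, literacy program 6.61 lead.
Mobile clinic + literacy program + arts residency + community garden + river cleanup uses 76 of the 79 k$ and totals 682.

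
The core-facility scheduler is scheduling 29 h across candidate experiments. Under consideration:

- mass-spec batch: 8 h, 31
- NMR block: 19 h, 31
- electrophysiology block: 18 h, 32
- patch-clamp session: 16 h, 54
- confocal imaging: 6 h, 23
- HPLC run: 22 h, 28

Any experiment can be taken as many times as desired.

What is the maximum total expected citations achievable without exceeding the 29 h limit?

108

Filling by ratio: 3×mass-spec batch for 93, with 5 h left unused.
Dropping mass-spec batch frees 8 h; slotting in 2×confocal imaging (12 h) lifts the total to 108 at 28 h.
Nothing else within 29 h beats 108.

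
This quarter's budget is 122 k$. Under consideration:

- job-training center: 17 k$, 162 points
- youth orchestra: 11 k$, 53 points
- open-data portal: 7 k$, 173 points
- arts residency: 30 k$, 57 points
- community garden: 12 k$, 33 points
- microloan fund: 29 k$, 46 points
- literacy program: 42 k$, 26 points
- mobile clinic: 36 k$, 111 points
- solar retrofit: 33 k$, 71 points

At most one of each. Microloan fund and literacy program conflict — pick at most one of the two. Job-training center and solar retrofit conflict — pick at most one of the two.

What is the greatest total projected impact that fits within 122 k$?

589

Density check — open-data portal 24.71, job-training center 9.53, youth orchestra 4.82, mobile clinic 3.08 are the best per k$.
Best packing: job-training center + youth orchestra + open-data portal + arts residency + community garden + mobile clinic — 113 k$, 589 total.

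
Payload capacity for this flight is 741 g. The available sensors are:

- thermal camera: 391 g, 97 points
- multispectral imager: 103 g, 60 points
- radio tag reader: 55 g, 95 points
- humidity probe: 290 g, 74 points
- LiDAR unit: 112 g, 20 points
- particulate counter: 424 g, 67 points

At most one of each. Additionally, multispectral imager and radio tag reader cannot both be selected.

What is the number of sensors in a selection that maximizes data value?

3

The maximum data value within 741 g is 266.
thermal camera + radio tag reader + humidity probe hits 266 at 736 g.
Any selection reaching 266 contains exactly 3 sensors.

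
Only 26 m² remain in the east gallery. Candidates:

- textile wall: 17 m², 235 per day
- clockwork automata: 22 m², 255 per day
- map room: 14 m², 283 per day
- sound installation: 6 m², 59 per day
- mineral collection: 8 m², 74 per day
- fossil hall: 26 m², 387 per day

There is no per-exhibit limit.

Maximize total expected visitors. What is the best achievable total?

401

Density check — map room 20.21, fossil hall 14.88, textile wall 13.82 are the best per m².
The ratio ordering already packs tightly: map room + 2×sound installation, 26 m², 401.
Nothing else within 26 m² beats 401.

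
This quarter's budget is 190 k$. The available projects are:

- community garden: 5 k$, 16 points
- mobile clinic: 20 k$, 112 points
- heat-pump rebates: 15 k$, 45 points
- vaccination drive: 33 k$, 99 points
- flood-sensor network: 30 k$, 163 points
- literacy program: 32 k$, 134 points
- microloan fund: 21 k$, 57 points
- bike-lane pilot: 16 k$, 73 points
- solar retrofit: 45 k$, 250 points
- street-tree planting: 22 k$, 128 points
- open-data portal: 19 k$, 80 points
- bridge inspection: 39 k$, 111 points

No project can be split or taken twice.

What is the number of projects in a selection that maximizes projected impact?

8

Best achievable projected impact is 956.
One optimal bundle: community garden + mobile clinic + flood-sensor network + literacy program + bike-lane pilot + solar retrofit + street-tree planting + open-data portal (189 k$).
Any selection reaching 956 contains exactly 8 projects.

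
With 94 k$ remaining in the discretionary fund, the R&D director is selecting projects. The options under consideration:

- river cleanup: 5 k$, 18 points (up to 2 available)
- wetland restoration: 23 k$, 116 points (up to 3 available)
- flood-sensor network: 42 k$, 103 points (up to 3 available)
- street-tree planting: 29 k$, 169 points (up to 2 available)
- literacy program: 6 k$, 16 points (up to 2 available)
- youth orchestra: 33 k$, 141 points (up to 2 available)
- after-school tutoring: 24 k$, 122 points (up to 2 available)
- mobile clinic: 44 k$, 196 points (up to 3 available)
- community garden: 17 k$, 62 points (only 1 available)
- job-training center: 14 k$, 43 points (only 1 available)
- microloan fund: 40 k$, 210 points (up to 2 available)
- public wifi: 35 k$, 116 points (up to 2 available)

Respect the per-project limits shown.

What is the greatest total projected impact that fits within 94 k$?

Filling by ratio: 2×river cleanup + 2×street-tree planting + after-school tutoring for 496, with 2 k$ left unused.
Replace 2×river cleanup and street-tree planting with microloan fund: the trade gains 5 net, giving 501 at 93 k$.

501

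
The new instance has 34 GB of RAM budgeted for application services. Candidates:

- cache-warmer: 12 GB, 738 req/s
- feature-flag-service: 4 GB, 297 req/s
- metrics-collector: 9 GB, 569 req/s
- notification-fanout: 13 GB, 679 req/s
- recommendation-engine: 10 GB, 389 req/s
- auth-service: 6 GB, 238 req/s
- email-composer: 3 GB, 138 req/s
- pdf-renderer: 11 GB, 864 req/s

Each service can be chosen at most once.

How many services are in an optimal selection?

3

Best achievable throughput is 2171.
cache-warmer + metrics-collector + pdf-renderer hits 2171 at 32 GB.
Every optimal selection uses 3 services.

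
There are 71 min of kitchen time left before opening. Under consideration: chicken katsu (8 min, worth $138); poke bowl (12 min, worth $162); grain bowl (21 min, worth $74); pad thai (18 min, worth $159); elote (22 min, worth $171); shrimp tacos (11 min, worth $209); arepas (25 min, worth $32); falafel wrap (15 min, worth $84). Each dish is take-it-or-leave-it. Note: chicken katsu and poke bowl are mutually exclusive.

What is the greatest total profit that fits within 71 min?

701

Poke bowl + pad thai + elote + shrimp tacos uses 63 of the 71 min and totals 701.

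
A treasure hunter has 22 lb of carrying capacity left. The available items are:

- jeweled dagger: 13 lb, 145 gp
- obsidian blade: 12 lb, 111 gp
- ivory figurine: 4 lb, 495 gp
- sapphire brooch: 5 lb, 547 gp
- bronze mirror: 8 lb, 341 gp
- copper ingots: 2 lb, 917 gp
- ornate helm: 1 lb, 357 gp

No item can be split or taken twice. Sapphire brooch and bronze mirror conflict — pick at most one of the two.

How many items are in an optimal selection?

Best achievable value is 2316.
One optimal bundle: ivory figurine + sapphire brooch + copper ingots + ornate helm (12 lb).
Every optimal selection uses 4 items.

4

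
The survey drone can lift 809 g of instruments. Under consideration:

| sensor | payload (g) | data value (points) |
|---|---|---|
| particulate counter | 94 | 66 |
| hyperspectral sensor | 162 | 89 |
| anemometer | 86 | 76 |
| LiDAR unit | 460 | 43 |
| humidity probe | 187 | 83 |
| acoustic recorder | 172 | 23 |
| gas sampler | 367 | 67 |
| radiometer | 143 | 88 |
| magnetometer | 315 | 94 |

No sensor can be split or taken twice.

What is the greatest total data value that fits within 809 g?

413

A density-first pass picks particulate counter + hyperspectral sensor + anemometer + humidity probe + radiometer — 402 at 672 g.
The 187 g tied up in humidity probe is better spent on magnetometer — total rises to 413 (800 g).
Runner-up particulate counter + hyperspectral sensor + anemometer + humidity probe + radiometer tops out at 402.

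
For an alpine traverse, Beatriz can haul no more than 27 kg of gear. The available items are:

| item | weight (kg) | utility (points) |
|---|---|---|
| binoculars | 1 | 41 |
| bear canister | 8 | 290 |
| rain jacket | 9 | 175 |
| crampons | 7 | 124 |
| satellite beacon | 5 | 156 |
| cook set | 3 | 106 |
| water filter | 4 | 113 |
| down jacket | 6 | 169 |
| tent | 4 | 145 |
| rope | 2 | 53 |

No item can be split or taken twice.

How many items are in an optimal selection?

6

Optimal total is 907.
One optimal bundle: binoculars + bear canister + satellite beacon + cook set + down jacket + tent (27 kg).
Any selection reaching 907 contains exactly 6 items.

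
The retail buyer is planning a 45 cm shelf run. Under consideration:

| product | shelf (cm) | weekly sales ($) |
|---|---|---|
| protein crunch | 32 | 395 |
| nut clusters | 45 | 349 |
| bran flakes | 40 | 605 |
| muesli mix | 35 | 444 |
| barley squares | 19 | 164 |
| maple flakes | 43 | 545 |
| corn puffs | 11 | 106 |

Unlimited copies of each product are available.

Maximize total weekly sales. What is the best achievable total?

605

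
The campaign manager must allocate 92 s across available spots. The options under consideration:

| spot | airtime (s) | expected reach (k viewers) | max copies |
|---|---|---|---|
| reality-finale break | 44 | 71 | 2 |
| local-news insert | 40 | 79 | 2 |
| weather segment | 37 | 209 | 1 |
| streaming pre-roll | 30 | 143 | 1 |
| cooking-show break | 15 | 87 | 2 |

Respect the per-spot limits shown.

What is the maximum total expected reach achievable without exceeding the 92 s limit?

439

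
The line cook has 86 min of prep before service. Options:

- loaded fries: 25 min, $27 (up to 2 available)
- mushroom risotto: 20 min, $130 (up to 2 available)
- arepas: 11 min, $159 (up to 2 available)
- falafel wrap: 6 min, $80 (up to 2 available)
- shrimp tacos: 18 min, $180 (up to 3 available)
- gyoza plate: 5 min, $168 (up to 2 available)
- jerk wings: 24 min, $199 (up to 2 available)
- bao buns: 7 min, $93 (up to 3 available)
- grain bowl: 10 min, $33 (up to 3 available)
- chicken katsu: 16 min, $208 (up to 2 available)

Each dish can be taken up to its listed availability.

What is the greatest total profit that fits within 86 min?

Filling by ratio: 2×arepas + 2×falafel wrap + 2×gyoza plate + 3×bao buns + chicken katsu for 1301, with 5 min left unused.
Dropping arepas frees 11 min; slotting in chicken katsu (16 min) lifts the total to 1350 at 86 min.
Nothing else within 86 min beats 1350.

1350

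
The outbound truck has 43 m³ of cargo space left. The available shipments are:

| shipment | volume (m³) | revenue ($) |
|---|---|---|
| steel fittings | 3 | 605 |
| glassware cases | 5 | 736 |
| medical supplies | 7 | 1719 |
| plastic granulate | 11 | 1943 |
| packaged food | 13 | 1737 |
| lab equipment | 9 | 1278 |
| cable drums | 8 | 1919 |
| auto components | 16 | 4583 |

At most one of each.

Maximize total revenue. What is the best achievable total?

10164

Ranking by ratio (revenue/m³): auto components 286.44, medical supplies 245.57, cable drums 239.88, steel fittings 201.67.
Greedy by ratio would take steel fittings + glassware cases + medical supplies + cable drums + auto components: 39 m³ used, total 9562.
Replace steel fittings and glassware cases with plastic granulate: the trade gains 602 net, giving 10164 at 42 m³.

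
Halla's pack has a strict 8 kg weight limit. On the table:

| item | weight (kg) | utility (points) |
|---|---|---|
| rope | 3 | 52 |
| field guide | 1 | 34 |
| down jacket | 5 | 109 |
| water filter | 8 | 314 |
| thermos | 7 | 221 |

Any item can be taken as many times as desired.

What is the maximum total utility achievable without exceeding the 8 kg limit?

314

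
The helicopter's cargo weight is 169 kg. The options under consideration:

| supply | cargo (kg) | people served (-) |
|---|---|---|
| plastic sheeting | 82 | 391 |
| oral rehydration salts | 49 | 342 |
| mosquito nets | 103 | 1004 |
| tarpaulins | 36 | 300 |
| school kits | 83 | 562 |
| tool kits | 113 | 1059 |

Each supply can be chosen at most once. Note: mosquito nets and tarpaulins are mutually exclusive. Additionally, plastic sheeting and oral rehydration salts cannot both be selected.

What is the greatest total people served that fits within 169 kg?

1401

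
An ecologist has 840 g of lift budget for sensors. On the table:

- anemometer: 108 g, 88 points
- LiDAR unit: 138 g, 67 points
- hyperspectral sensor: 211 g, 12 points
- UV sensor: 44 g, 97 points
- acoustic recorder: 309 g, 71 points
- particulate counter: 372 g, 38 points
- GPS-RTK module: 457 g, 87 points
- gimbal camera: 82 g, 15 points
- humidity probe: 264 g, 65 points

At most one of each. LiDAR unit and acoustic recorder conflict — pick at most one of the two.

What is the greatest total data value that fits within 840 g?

Greedy by ratio would take anemometer + LiDAR unit + UV sensor + gimbal camera + humidity probe: 636 g used, total 332.
The 264 g tied up in humidity probe is better spent on GPS-RTK module — total rises to 354 (829 g).

354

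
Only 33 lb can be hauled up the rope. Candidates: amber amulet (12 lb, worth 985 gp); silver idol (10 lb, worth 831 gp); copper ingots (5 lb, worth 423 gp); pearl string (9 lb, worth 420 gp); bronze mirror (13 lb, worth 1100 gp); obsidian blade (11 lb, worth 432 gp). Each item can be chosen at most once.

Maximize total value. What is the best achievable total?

2508

The ratio heuristic lands on silver idol + copper ingots + bronze mirror (2354) but leaves 5 lb idle.
Dropping silver idol frees 10 lb; slotting in amber amulet (12 lb) lifts the total to 2508 at 30 lb.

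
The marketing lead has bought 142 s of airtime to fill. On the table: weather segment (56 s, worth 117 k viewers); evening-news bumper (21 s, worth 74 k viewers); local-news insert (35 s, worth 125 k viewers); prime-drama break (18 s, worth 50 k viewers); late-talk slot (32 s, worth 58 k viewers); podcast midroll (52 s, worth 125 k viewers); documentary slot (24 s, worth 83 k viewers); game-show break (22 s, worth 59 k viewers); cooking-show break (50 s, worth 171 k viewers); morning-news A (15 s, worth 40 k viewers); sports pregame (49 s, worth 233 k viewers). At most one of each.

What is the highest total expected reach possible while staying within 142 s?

537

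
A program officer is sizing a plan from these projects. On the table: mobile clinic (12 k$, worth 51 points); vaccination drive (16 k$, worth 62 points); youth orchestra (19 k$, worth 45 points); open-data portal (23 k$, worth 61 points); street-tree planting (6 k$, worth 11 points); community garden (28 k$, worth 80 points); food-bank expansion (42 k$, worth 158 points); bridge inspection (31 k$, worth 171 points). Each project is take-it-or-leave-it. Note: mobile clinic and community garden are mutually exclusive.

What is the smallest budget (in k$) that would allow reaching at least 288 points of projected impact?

Need the lightest bundle worth ≥ 288.
mobile clinic + vaccination drive + street-tree planting + bridge inspection reaches 295 using 65 k$.
No combination under 65 k$ hits 288.

65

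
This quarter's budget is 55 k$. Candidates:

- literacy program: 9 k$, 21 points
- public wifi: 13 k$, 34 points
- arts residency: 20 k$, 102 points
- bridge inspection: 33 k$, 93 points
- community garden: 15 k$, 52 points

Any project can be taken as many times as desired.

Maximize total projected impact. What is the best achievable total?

256

The ratio ordering already packs tightly: 2×arts residency + community garden, 55 k$, 256.
Nothing else within 55 k$ beats 256.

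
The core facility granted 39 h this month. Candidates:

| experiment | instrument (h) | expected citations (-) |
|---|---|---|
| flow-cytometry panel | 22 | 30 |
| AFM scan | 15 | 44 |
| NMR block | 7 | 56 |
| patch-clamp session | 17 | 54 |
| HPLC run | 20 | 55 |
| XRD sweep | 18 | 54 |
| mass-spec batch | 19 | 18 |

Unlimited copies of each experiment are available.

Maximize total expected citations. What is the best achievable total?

280

By expected citations per h: NMR block 8.00, patch-clamp session 3.18, XRD sweep 3.00, AFM scan 2.93 lead.
5×NMR block uses 35 of the 39 h and totals 280.
The spare 4 h is too small for any remaining experiment, and no exchange beats 280.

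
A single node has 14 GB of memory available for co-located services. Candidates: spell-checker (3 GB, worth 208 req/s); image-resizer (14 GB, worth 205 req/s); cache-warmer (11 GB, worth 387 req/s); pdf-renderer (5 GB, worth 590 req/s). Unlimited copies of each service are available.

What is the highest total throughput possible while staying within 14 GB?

Best packing: spell-checker + 2×pdf-renderer — 13 GB, 1388 total.
The spare 1 GB is too small for any remaining service, and no exchange beats 1388.

1388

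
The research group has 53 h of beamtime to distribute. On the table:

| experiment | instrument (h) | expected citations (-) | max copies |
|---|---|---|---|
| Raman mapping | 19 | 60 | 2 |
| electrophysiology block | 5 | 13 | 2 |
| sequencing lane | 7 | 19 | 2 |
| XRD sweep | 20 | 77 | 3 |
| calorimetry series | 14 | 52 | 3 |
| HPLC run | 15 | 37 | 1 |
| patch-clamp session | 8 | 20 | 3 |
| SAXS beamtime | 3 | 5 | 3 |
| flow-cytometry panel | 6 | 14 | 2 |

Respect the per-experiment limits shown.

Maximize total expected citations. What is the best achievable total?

Ranking by ratio (expected citations/h): XRD sweep 3.85, calorimetry series 3.71, Raman mapping 3.16.
Filling by ratio: electrophysiology block + sequencing lane + 2×XRD sweep for 186, with 1 h left unused.
Dropping sequencing lane and XRD sweep frees 27 h; slotting in 2×calorimetry series (28 h) lifts the total to 194 at 53 h.
No other feasible combination exceeds 194.

194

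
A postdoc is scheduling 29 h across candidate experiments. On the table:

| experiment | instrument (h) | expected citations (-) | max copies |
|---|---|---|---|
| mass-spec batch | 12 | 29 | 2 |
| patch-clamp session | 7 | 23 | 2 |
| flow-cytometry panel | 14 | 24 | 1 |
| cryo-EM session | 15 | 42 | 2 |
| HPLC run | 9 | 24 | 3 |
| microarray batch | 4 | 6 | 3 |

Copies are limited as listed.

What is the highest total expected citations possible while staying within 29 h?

88

By expected citations per h: patch-clamp session 3.29, cryo-EM session 2.80, HPLC run 2.67 lead.
Best packing: 2×patch-clamp session + cryo-EM session — 29 h, 88 total.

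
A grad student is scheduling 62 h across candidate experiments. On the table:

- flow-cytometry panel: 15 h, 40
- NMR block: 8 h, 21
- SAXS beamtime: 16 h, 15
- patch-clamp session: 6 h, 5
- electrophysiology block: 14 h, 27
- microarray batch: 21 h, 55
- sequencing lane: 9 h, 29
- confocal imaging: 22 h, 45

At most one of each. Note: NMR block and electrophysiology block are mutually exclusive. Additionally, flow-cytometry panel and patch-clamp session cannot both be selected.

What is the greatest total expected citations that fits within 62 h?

151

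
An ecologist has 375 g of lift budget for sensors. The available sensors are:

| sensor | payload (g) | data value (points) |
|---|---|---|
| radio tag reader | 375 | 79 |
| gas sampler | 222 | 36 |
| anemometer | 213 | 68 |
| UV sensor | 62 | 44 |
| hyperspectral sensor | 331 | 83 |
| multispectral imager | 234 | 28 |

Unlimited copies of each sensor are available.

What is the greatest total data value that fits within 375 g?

264

The ratio ordering already packs tightly: 6×UV sensor, 372 g, 264.
No other feasible combination exceeds 264.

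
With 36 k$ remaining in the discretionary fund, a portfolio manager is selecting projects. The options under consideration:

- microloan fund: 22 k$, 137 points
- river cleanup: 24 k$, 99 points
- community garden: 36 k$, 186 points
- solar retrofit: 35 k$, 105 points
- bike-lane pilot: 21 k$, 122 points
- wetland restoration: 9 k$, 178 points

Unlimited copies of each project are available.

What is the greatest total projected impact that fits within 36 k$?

712

Density check — wetland restoration 19.78, microloan fund 6.23, bike-lane pilot 5.81 are the best per k$.
Best packing: 4×wetland restoration — 36 k$, 712 total.
That's the maximum — no swap from here does better than 712.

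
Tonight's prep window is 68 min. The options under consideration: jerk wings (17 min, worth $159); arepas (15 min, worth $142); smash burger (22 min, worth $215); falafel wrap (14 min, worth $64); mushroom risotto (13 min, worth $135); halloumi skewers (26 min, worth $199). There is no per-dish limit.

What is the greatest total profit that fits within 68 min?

682

By profit per min: mushroom risotto 10.38, smash burger 9.77, arepas 9.47 lead.
Filling by ratio: 5×mushroom risotto for 675, with 3 min left unused.
Dropping mushroom risotto frees 13 min; slotting in arepas (15 min) lifts the total to 682 at 67 min.
Nothing else within 68 min beats 682.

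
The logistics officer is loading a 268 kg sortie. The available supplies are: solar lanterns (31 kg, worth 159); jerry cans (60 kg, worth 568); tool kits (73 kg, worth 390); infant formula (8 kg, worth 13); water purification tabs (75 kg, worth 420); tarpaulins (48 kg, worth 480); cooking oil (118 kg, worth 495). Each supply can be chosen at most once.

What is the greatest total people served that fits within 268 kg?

Density check — tarpaulins 10.00, jerry cans 9.47, water purification tabs 5.60, tool kits 5.34 are the best per kg.
Jerry cans + tool kits + infant formula + water purification tabs + tarpaulins uses 264 of the 268 kg and totals 1871.
The closest alternative, jerry cans + tool kits + water purification tabs + tarpaulins, reaches only 1858.

1871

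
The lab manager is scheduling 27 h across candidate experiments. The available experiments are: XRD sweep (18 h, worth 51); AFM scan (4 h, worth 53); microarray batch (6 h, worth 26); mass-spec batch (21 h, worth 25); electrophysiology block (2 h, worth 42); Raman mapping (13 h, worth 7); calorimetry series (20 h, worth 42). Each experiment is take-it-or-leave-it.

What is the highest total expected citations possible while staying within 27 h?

By expected citations per h: electrophysiology block 21.00, AFM scan 13.25, microarray batch 4.33, XRD sweep 2.83 lead.
A density-first pass picks AFM scan + microarray batch + electrophysiology block + Raman mapping — 128 at 25 h.
Replace microarray batch and Raman mapping with XRD sweep: the trade gains 18 net, giving 146 at 24 h.
The closest alternative, AFM scan + electrophysiology block + calorimetry series, reaches only 137.

146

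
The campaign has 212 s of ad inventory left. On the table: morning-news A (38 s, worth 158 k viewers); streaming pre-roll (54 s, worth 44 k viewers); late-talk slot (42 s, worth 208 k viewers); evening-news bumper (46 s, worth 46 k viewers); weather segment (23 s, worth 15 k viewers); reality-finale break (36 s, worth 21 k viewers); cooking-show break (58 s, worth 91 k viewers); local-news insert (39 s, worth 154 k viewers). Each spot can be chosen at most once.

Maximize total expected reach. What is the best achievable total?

Best packing: morning-news A + late-talk slot + weather segment + cooking-show break + local-news insert — 200 s, 626 total.
Next best is morning-news A + late-talk slot + cooking-show break + local-news insert at 611 (177 s) — short by 15.

626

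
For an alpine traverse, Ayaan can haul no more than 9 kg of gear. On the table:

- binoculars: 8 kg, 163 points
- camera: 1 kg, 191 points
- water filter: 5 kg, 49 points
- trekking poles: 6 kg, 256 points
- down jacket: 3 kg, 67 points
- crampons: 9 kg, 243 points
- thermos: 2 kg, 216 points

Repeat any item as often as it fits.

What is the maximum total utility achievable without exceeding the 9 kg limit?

By utility per kg: camera 191.00, thermos 108.00, trekking poles 42.67 lead.
Best packing: 9×camera — 9 kg, 1719 total.
No other feasible combination exceeds 1719.

1719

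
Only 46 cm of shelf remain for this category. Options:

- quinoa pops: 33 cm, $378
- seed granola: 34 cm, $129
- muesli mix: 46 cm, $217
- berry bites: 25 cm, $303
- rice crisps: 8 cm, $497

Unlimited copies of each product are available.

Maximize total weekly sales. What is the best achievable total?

5×rice crisps uses 40 of the 46 cm and totals 2485.

2485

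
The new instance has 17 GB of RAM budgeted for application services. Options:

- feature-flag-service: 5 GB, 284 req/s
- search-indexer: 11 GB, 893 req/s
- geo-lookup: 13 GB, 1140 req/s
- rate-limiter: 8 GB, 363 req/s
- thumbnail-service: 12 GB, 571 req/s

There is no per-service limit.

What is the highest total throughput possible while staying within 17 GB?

1177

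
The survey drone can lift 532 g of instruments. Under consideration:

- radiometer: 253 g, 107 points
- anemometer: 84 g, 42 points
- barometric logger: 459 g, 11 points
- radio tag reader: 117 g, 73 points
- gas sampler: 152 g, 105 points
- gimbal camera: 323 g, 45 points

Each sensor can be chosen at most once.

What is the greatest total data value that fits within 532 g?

Ranking by ratio (data value/g): gas sampler 0.69, radio tag reader 0.62, anemometer 0.50, radiometer 0.42.
A density-first pass picks anemometer + radio tag reader + gas sampler — 220 at 353 g.
The 84 g tied up in anemometer is better spent on radiometer — total rises to 285 (522 g).

285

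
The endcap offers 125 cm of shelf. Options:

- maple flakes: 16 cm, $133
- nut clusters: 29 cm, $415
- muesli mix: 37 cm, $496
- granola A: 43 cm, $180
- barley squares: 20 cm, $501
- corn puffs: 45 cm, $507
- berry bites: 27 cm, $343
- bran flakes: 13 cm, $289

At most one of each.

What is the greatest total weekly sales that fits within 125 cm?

1845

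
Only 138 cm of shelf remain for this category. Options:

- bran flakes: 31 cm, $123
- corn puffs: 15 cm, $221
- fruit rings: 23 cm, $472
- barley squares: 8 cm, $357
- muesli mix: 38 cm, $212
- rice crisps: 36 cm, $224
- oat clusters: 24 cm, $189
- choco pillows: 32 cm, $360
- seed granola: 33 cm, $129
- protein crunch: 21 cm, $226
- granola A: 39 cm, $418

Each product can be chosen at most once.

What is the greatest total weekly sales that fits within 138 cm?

Taking corn puffs + fruit rings + barley squares + choco pillows + protein crunch + granola A: 138 cm used, 2054 in weekly sales.
Runner-up corn puffs + fruit rings + barley squares + oat clusters + protein crunch + granola A tops out at 1883.

2054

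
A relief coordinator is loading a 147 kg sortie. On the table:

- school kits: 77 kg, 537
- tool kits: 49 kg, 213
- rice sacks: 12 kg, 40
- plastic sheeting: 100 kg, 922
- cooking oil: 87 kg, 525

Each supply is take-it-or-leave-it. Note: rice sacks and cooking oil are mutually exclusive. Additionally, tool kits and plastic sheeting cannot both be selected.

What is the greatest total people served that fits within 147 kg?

Taking rice sacks + plastic sheeting: 112 kg used, 962 in people served.
Nothing else feasible within 147 kg beats 962.

962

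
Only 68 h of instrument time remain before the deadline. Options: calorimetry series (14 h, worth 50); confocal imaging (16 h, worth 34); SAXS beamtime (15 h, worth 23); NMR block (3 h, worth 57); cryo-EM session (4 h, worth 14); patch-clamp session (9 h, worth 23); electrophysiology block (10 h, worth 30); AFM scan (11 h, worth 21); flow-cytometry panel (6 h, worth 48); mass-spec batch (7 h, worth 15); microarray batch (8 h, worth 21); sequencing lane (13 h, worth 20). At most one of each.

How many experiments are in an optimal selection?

8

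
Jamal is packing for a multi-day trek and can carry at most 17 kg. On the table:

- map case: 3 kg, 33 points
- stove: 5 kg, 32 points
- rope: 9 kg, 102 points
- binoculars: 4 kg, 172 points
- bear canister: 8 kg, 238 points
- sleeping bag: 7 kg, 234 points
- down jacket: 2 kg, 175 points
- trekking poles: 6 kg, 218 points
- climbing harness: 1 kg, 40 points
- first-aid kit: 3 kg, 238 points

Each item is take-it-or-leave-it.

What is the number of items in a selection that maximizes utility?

5

The maximum utility within 17 kg is 859.
binoculars + sleeping bag + down jacket + climbing harness + first-aid kit hits 859 at 17 kg.
Any selection reaching 859 contains exactly 5 items.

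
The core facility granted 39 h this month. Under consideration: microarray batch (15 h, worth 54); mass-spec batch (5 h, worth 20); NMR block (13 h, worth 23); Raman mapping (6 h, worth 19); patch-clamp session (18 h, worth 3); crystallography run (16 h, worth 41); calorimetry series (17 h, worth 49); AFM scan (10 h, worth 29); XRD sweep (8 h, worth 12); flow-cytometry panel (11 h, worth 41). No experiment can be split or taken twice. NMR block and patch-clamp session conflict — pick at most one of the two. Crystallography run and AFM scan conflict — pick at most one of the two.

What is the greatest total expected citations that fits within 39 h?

134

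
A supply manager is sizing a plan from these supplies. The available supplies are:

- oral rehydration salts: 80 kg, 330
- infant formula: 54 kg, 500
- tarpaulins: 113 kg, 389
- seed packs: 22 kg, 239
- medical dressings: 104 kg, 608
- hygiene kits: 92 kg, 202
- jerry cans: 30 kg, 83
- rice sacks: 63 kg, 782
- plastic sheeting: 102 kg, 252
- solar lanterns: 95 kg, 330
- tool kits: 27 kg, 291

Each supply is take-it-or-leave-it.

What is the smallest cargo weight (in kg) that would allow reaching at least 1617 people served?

Look for the lowest-cargo combination reaching 1617.
infant formula + seed packs + rice sacks + tool kits: 1812 people served at 166 kg.
Below 166 kg the best achievable stays under 1617.

166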